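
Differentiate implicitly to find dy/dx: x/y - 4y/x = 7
Take d/dx of both sides. Since y is implicitly a function of x, the chain rule attaches a y' = dy/dx factor whenever we differentiate through y.

Set F(x, y) = (left side) − (right side), so the curve is F = 0. Differentiating each term of F:
  d/dx[x/y] = -x·y'/y^2 + 1/y
  d/dx[-4y/x] = -4·y'/x + 4y/x^2
  d/dx[-7] = 0

Collecting, the y'-free part is the partial derivative in x and the y' coefficient is the partial derivative in y:
  ∂F/∂x = 1/y + 4y/x^2
  ∂F/∂y = -x/y^2 - 4/x

so d/dx[F(x, y(x))] = ∂F/∂x + (∂F/∂y)·y' = 0. Rearranging,
  dy/dx = -(∂F/∂x)/(∂F/∂y) = -(1/y + 4y/x^2)/(-x/y^2 - 4/x)
        = -((x^2 + 4y^2)/(x^2y))/(-(x^2 + 4y^2)/(xy^2)) = y/x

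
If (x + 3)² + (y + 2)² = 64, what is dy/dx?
Differentiate both sides with respect to x, treating y as y(x). By the chain rule, any term containing y contributes a factor of y' = dy/dx when we differentiate it.

Move every term to one side and write the relation as F(x, y) = 0. Term by term,
  d/dx[(x + 3)^2] = 2x + 6
  d/dx[(y + 2)^2] = 2·y'(y + 2)
  d/dx[-64] = 0

The pieces without y' make up ∂F/∂x and the coefficient of y' is ∂F/∂y:
  ∂F/∂x = 2x + 6,
  ∂F/∂y = 2y + 4.

Since d/dx[F] = ∂F/∂x + (∂F/∂y)·y' = 0, solve for y':
  (∂F/∂y)·y' = -∂F/∂x
  dy/dx = -(∂F/∂x)/(∂F/∂y) = -(2x + 6)/(2y + 4) = (-x - 3)/(y + 2)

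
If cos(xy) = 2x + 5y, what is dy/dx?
Apply d/dx to both sides, remembering that y depends on x. Each occurrence of y therefore brings in a y' = dy/dx via the chain rule.

With F(x, y) equal to the left-hand side minus the right, differentiate F term by term:
  d/dx[-2x] = -2
  d/dx[-5y] = -5·y'
  d/dx[cos(xy)] = -(x·y' + y)·sin(xy)
Adding these up, d/dx[F] = 0 becomes
  (-y·sin(xy) - 2) + (-x·sin(xy) - 5)·y' = 0,
so isolating y',
  dy/dx = -(-y·sin(xy) - 2)/(-x·sin(xy) - 5) = -(y·sin(xy) + 2)/(x·sin(xy) + 5)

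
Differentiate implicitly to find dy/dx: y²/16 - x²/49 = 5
Take d/dx of both sides. Since y is implicitly a function of x, the chain rule attaches a y' = dy/dx factor whenever we differentiate through y.

Set F(x, y) = (left side) − (right side), so the curve is F = 0. Differentiating each term of F:
  d/dx[-x^2/49] = -2x/49
  d/dx[y^2/16] = y·y'/8
  d/dx[-5] = 0

Collecting, the y'-free part is the partial derivative in x and the y' coefficient is the partial derivative in y:
  ∂F/∂x = -2x/49
  ∂F/∂y = y/8

so d/dx[F(x, y(x))] = ∂F/∂x + (∂F/∂y)·y' = 0. Rearranging,
  dy/dx = -(∂F/∂x)/(∂F/∂y) = -(-2x/49)/(y/8) = 16x/(49y)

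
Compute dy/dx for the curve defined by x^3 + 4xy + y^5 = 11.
Differentiate the relation implicitly: treat y = y(x) and apply the chain rule, so every y-derivative picks up a y' = dy/dx factor.

With everything moved to the left-hand side, differentiate term by term:
  d/dx[x^3] = 3x^2
  d/dx[4xy] = 4x·y' + 4y
  d/dx[y^5] = 5y^4·y'
  d/dx[-11] = 0

Separating the contributions that come from x directly and those that come through y:
  without y':      3x^2 + 4y
  multiplying y':  4x + 5y^4

so (3x^2 + 4y) + (4x + 5y^4)·y' = 0, and therefore
  dy/dx = -(3x^2 + 4y)/(4x + 5y^4) = (-3x^2 - 4y)/(4x + 5y^4)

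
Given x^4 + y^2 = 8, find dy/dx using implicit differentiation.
Apply d/dx to both sides, remembering that y depends on x. Each occurrence of y therefore brings in a y' = dy/dx via the chain rule.

With F(x, y) equal to the left-hand side minus the right, differentiate F term by term:
  d/dx[x^4] = 4x^3
  d/dx[y^2] = 2y·y'
  d/dx[-8] = 0
Adding these up, d/dx[F] = 0 becomes
  (4x^3) + (2y)·y' = 0,
so isolating y',
  dy/dx = -(4x^3)/(2y) = -2x^3/y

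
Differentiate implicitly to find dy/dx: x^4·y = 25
Take d/dx of both sides. Since y is implicitly a function of x, the chain rule attaches a y' = dy/dx factor whenever we differentiate through y.

Set F(x, y) = (left side) − (right side), so the curve is F = 0. Differentiating each term of F:
  d/dx[x^4y] = x^4·y' + 4x^3y
  d/dx[-25] = 0

Collecting, the y'-free part is the partial derivative in x and the y' coefficient is the partial derivative in y:
  ∂F/∂x = 4x^3y
  ∂F/∂y = x^4

so d/dx[F(x, y(x))] = ∂F/∂x + (∂F/∂y)·y' = 0. Rearranging,
  dy/dx = -(∂F/∂x)/(∂F/∂y) = -(4x^3y)/(x^4) = -4y/x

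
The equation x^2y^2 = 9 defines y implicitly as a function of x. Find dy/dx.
Apply d/dx to both sides, remembering that y depends on x. Each occurrence of y therefore brings in a y' = dy/dx via the chain rule.

With F(x, y) equal to the left-hand side minus the right, differentiate F term by term:
  d/dx[x^2y^2] = 2x^2y·y' + 2xy^2
  d/dx[-9] = 0
Adding these up, d/dx[F] = 0 becomes
  (2xy^2) + (2x^2y)·y' = 0,
so isolating y',
  dy/dx = -(2xy^2)/(2x^2y) = -y/x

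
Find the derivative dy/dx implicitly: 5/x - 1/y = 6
Apply d/dx to both sides, remembering that y depends on x. Each occurrence of y therefore brings in a y' = dy/dx via the chain rule.

With F(x, y) equal to the left-hand side minus the right, differentiate F term by term:
  d/dx[-1/y] = y'/y^2
  d/dx[5/x] = -5/x^2
  d/dx[-6] = 0
Adding these up, d/dx[F] = 0 becomes
  (-5/x^2) + (y^(-2))·y' = 0,
so isolating y',
  dy/dx = -(-5/x^2)/(y^(-2)) = 5y^2/x^2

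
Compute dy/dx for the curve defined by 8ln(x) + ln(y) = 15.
Take d/dx of both sides. Since y is implicitly a function of x, the chain rule attaches a y' = dy/dx factor whenever we differentiate through y.

Set F(x, y) = (left side) − (right side), so the curve is F = 0. Differentiating each term of F:
  d/dx[8ln(x)] = 8/x
  d/dx[ln(y)] = y'/y
  d/dx[-15] = 0

Collecting, the y'-free part is the partial derivative in x and the y' coefficient is the partial derivative in y:
  ∂F/∂x = 8/x
  ∂F/∂y = 1/y

so d/dx[F(x, y(x))] = ∂F/∂x + (∂F/∂y)·y' = 0. Rearranging,
  dy/dx = -(∂F/∂x)/(∂F/∂y) = -(8/x)/(1/y) = -8y/x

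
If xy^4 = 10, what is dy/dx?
Differentiate the relation implicitly: treat y = y(x) and apply the chain rule, so every y-derivative picks up a y' = dy/dx factor.

With everything moved to the left-hand side, differentiate term by term:
  d/dx[xy^4] = 4xy^3·y' + y^4
  d/dx[-10] = 0

Separating the contributions that come from x directly and those that come through y:
  without y':      y^4
  multiplying y':  4xy^3

so (y^4) + (4xy^3)·y' = 0, and therefore
  dy/dx = -(y^4)/(4xy^3) = -y/(4x)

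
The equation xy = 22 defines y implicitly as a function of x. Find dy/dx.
Differentiate both sides with respect to x, treating y as y(x). By the chain rule, any term containing y contributes a factor of y' = dy/dx when we differentiate it.

Move every term to one side and write the relation as F(x, y) = 0. Term by term,
  d/dx[xy] = x·y' + y
  d/dx[-22] = 0

The pieces without y' make up ∂F/∂x and the coefficient of y' is ∂F/∂y:
  ∂F/∂x = y,
  ∂F/∂y = x.

Since d/dx[F] = ∂F/∂x + (∂F/∂y)·y' = 0, solve for y':
  (∂F/∂y)·y' = -∂F/∂x
  dy/dx = -(∂F/∂x)/(∂F/∂y) = -(y)/(x) = -y/x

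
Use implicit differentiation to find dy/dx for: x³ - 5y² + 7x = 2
Take d/dx of both sides. Since y is implicitly a function of x, the chain rule attaches a y' = dy/dx factor whenever we differentiate through y.

Set F(x, y) = (left side) − (right side), so the curve is F = 0. Differentiating each term of F:
  d/dx[x^3] = 3x^2
  d/dx[7x] = 7
  d/dx[-5y^2] = -10y·y'
  d/dx[-2] = 0

Collecting, the y'-free part is the partial derivative in x and the y' coefficient is the partial derivative in y:
  ∂F/∂x = 3x^2 + 7
  ∂F/∂y = -10y

so d/dx[F(x, y(x))] = ∂F/∂x + (∂F/∂y)·y' = 0. Rearranging,
  dy/dx = -(∂F/∂x)/(∂F/∂y) = -(3x^2 + 7)/(-10y) = (3x^2 + 7)/(10y)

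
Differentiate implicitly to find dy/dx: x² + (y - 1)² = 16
Apply d/dx to both sides, remembering that y depends on x. Each occurrence of y therefore brings in a y' = dy/dx via the chain rule.

With F(x, y) equal to the left-hand side minus the right, differentiate F term by term:
  d/dx[x^2] = 2x
  d/dx[(y - 1)^2] = 2·y'(y - 1)
  d/dx[-16] = 0
Adding these up, d/dx[F] = 0 becomes
  (2x) + (2y - 2)·y' = 0,
so isolating y',
  dy/dx = -(2x)/(2y - 2) = -x/(y - 1)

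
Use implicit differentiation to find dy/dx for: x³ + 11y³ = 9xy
Differentiate both sides with respect to x, treating y as y(x). By the chain rule, any term containing y contributes a factor of y' = dy/dx when we differentiate it.

Move every term to one side and write the relation as F(x, y) = 0. Term by term,
  d/dx[x^3] = 3x^2
  d/dx[-9xy] = -9x·y' - 9y
  d/dx[11y^3] = 33y^2·y'

The pieces without y' make up ∂F/∂x and the coefficient of y' is ∂F/∂y:
  ∂F/∂x = 3x^2 - 9y,
  ∂F/∂y = -9x + 33y^2.

Since d/dx[F] = ∂F/∂x + (∂F/∂y)·y' = 0, solve for y':
  (∂F/∂y)·y' = -∂F/∂x
  dy/dx = -(∂F/∂x)/(∂F/∂y) = -(3x^2 - 9y)/(-9x + 33y^2) = (x^2 - 3y)/(3x - 11y^2)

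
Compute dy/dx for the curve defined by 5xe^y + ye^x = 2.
Apply d/dx to both sides, remembering that y depends on x. Each occurrence of y therefore brings in a y' = dy/dx via the chain rule.

With F(x, y) equal to the left-hand side minus the right, differentiate F term by term:
  d/dx[5x·e^(y)] = 5x·y'·e^(y) + 5e^(y)
  d/dx[y·e^(x)] = y·e^(x) + y'·e^(x)
  d/dx[-2] = 0
Adding these up, d/dx[F] = 0 becomes
  (y·e^(x) + 5e^(y)) + (5x·e^(y) + e^(x))·y' = 0,
so isolating y',
  dy/dx = -(y·e^(x) + 5e^(y))/(5x·e^(y) + e^(x)) = (-y·e^(x) - 5e^(y))/(5x·e^(y) + e^(x))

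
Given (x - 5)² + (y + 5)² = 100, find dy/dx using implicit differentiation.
Differentiate the relation implicitly: treat y = y(x) and apply the chain rule, so every y-derivative picks up a y' = dy/dx factor.

With everything moved to the left-hand side, differentiate term by term:
  d/dx[(x - 5)^2] = 2x - 10
  d/dx[(y + 5)^2] = 2·y'(y + 5)
  d/dx[-100] = 0

Separating the contributions that come from x directly and those that come through y:
  without y':      2x - 10
  multiplying y':  2y + 10

so (2x - 10) + (2y + 10)·y' = 0, and therefore
  dy/dx = -(2x - 10)/(2y + 10) = (5 - x)/(y + 5)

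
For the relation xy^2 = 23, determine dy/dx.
Apply d/dx to both sides, remembering that y depends on x. Each occurrence of y therefore brings in a y' = dy/dx via the chain rule.

With F(x, y) equal to the left-hand side minus the right, differentiate F term by term:
  d/dx[xy^2] = 2xy·y' + y^2
  d/dx[-23] = 0
Adding these up, d/dx[F] = 0 becomes
  (y^2) + (2xy)·y' = 0,
so isolating y',
  dy/dx = -(y^2)/(2xy) = -y/(2x)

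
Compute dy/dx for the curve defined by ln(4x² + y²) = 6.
Take d/dx of both sides. Since y is implicitly a function of x, the chain rule attaches a y' = dy/dx factor whenever we differentiate through y.

Set F(x, y) = (left side) − (right side), so the curve is F = 0. Differentiating each term of F:
  d/dx[ln(4x^2 + y^2)] = (8x + 2y·y')/(4x^2 + y^2)
  d/dx[-6] = 0

Collecting, the y'-free part is the partial derivative in x and the y' coefficient is the partial derivative in y:
  ∂F/∂x = 8x/(4x^2 + y^2)
  ∂F/∂y = 2y/(4x^2 + y^2)

so d/dx[F(x, y(x))] = ∂F/∂x + (∂F/∂y)·y' = 0. Rearranging,
  dy/dx = -(∂F/∂x)/(∂F/∂y) = -(8x/(4x^2 + y^2))/(2y/(4x^2 + y^2)) = -4x/y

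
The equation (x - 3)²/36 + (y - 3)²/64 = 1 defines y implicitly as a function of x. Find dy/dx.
Differentiate both sides with respect to x, treating y as y(x). By the chain rule, any term containing y contributes a factor of y' = dy/dx when we differentiate it.

Move every term to one side and write the relation as F(x, y) = 0. Term by term,
  d/dx[(x - 3)^2/36] = x/18 - 1/6
  d/dx[(y - 3)^2/64] = y'(y - 3)/32
  d/dx[-1] = 0

The pieces without y' make up ∂F/∂x and the coefficient of y' is ∂F/∂y:
  ∂F/∂x = x/18 - 1/6,
  ∂F/∂y = y/32 - 3/32.

Since d/dx[F] = ∂F/∂x + (∂F/∂y)·y' = 0, solve for y':
  (∂F/∂y)·y' = -∂F/∂x
  dy/dx = -(∂F/∂x)/(∂F/∂y) = -(x/18 - 1/6)/(y/32 - 3/32)
        = -((x - 3)/18)/((y - 3)/32) = 16(3 - x)/(9(y - 3))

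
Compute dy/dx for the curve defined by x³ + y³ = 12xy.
Apply d/dx to both sides, remembering that y depends on x. Each occurrence of y therefore brings in a y' = dy/dx via the chain rule.

With F(x, y) equal to the left-hand side minus the right, differentiate F term by term:
  d/dx[x^3] = 3x^2
  d/dx[-12xy] = -12x·y' - 12y
  d/dx[y^3] = 3y^2·y'
Adding these up, d/dx[F] = 0 becomes
  (3x^2 - 12y) + (-12x + 3y^2)·y' = 0,
so isolating y',
  dy/dx = -(3x^2 - 12y)/(-12x + 3y^2) = (x^2 - 4y)/(4x - y^2)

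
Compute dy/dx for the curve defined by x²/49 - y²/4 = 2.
Apply d/dx to both sides, remembering that y depends on x. Each occurrence of y therefore brings in a y' = dy/dx via the chain rule.

With F(x, y) equal to the left-hand side minus the right, differentiate F term by term:
  d/dx[x^2/49] = 2x/49
  d/dx[-y^2/4] = -y·y'/2
  d/dx[-2] = 0
Adding these up, d/dx[F] = 0 becomes
  (2x/49) + (-y/2)·y' = 0,
so isolating y',
  dy/dx = -(2x/49)/(-y/2) = 4x/(49y)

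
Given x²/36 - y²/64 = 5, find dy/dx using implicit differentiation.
Differentiate the relation implicitly: treat y = y(x) and apply the chain rule, so every y-derivative picks up a y' = dy/dx factor.

With everything moved to the left-hand side, differentiate term by term:
  d/dx[x^2/36] = x/18
  d/dx[-y^2/64] = -y·y'/32
  d/dx[-5] = 0

Separating the contributions that come from x directly and those that come through y:
  without y':      x/18
  multiplying y':  -y/32

so (x/18) + (-y/32)·y' = 0, and therefore
  dy/dx = -(x/18)/(-y/32) = 16x/(9y)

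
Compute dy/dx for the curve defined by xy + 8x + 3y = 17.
Differentiate both sides with respect to x, treating y as y(x). By the chain rule, any term containing y contributes a factor of y' = dy/dx when we differentiate it.

Move every term to one side and write the relation as F(x, y) = 0. Term by term,
  d/dx[xy] = x·y' + y
  d/dx[8x] = 8
  d/dx[3y] = 3·y'
  d/dx[-17] = 0

The pieces without y' make up ∂F/∂x and the coefficient of y' is ∂F/∂y:
  ∂F/∂x = y + 8,
  ∂F/∂y = x + 3.

Since d/dx[F] = ∂F/∂x + (∂F/∂y)·y' = 0, solve for y':
  (∂F/∂y)·y' = -∂F/∂x
  dy/dx = -(∂F/∂x)/(∂F/∂y) = -(y + 8)/(x + 3) = (-y - 8)/(x + 3)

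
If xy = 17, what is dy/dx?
Apply d/dx to both sides, remembering that y depends on x. Each occurrence of y therefore brings in a y' = dy/dx via the chain rule.

With F(x, y) equal to the left-hand side minus the right, differentiate F term by term:
  d/dx[xy] = x·y' + y
  d/dx[-17] = 0
Adding these up, d/dx[F] = 0 becomes
  (y) + (x)·y' = 0,
so isolating y',
  dy/dx = -(y)/(x) = -y/x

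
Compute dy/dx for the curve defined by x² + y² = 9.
Differentiate the relation implicitly: treat y = y(x) and apply the chain rule, so every y-derivative picks up a y' = dy/dx factor.

With everything moved to the left-hand side, differentiate term by term:
  d/dx[x^2] = 2x
  d/dx[y^2] = 2y·y'
  d/dx[-9] = 0

Separating the contributions that come from x directly and those that come through y:
  without y':      2x
  multiplying y':  2y

so (2x) + (2y)·y' = 0, and therefore
  dy/dx = -(2x)/(2y) = -x/y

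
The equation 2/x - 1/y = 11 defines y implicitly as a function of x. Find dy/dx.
Differentiate both sides with respect to x, treating y as y(x). By the chain rule, any term containing y contributes a factor of y' = dy/dx when we differentiate it.

Move every term to one side and write the relation as F(x, y) = 0. Term by term,
  d/dx[-1/y] = y'/y^2
  d/dx[2/x] = -2/x^2
  d/dx[-11] = 0

The pieces without y' make up ∂F/∂x and the coefficient of y' is ∂F/∂y:
  ∂F/∂x = -2/x^2,
  ∂F/∂y = y^(-2).

Since d/dx[F] = ∂F/∂x + (∂F/∂y)·y' = 0, solve for y':
  (∂F/∂y)·y' = -∂F/∂x
  dy/dx = -(∂F/∂x)/(∂F/∂y) = -(-2/x^2)/(y^(-2)) = 2y^2/x^2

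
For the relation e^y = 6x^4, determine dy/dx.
Differentiate the relation implicitly: treat y = y(x) and apply the chain rule, so every y-derivative picks up a y' = dy/dx factor.

With everything moved to the left-hand side, differentiate term by term:
  d/dx[-6x^4] = -24x^3
  d/dx[e^(y)] = y'·e^(y)

Separating the contributions that come from x directly and those that come through y:
  without y':      -24x^3
  multiplying y':  e^(y)

so (-24x^3) + (e^(y))·y' = 0, and therefore
  dy/dx = -(-24x^3)/(e^(y)) = 24x^3e^(-y)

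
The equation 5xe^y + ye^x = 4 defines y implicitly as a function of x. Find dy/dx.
Take d/dx of both sides. Since y is implicitly a function of x, the chain rule attaches a y' = dy/dx factor whenever we differentiate through y.

Set F(x, y) = (left side) − (right side), so the curve is F = 0. Differentiating each term of F:
  d/dx[5x·e^(y)] = 5x·y'·e^(y) + 5e^(y)
  d/dx[y·e^(x)] = y·e^(x) + y'·e^(x)
  d/dx[-4] = 0

Collecting, the y'-free part is the partial derivative in x and the y' coefficient is the partial derivative in y:
  ∂F/∂x = y·e^(x) + 5e^(y)
  ∂F/∂y = 5x·e^(y) + e^(x)

so d/dx[F(x, y(x))] = ∂F/∂x + (∂F/∂y)·y' = 0. Rearranging,
  dy/dx = -(∂F/∂x)/(∂F/∂y) = -(y·e^(x) + 5e^(y))/(5x·e^(y) + e^(x)) = (-y·e^(x) - 5e^(y))/(5x·e^(y) + e^(x))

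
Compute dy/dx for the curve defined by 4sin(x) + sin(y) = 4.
Differentiate the relation implicitly: treat y = y(x) and apply the chain rule, so every y-derivative picks up a y' = dy/dx factor.

With everything moved to the left-hand side, differentiate term by term:
  d/dx[4sin(x)] = 4cos(x)
  d/dx[sin(y)] = y'·cos(y)
  d/dx[-4] = 0

Separating the contributions that come from x directly and those that come through y:
  without y':      4cos(x)
  multiplying y':  cos(y)

so (4cos(x)) + (cos(y))·y' = 0, and therefore
  dy/dx = -(4cos(x))/(cos(y)) = -4cos(x)/cos(y)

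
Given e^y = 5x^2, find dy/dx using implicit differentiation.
Differentiate both sides with respect to x, treating y as y(x). By the chain rule, any term containing y contributes a factor of y' = dy/dx when we differentiate it.

Move every term to one side and write the relation as F(x, y) = 0. Term by term,
  d/dx[-5x^2] = -10x
  d/dx[e^(y)] = y'·e^(y)

The pieces without y' make up ∂F/∂x and the coefficient of y' is ∂F/∂y:
  ∂F/∂x = -10x,
  ∂F/∂y = e^(y).

Since d/dx[F] = ∂F/∂x + (∂F/∂y)·y' = 0, solve for y':
  (∂F/∂y)·y' = -∂F/∂x
  dy/dx = -(∂F/∂x)/(∂F/∂y) = -(-10x)/(e^(y)) = 10x·e^(-y)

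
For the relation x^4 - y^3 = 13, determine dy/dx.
Differentiate the relation implicitly: treat y = y(x) and apply the chain rule, so every y-derivative picks up a y' = dy/dx factor.

With everything moved to the left-hand side, differentiate term by term:
  d/dx[x^4] = 4x^3
  d/dx[-y^3] = -3y^2·y'
  d/dx[-13] = 0

Separating the contributions that come from x directly and those that come through y:
  without y':      4x^3
  multiplying y':  -3y^2

so (4x^3) + (-3y^2)·y' = 0, and therefore
  dy/dx = -(4x^3)/(-3y^2) = 4x^3/(3y^2)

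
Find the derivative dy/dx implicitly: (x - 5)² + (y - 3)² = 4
Differentiate both sides with respect to x, treating y as y(x). By the chain rule, any term containing y contributes a factor of y' = dy/dx when we differentiate it.

Move every term to one side and write the relation as F(x, y) = 0. Term by term,
  d/dx[(x - 5)^2] = 2x - 10
  d/dx[(y - 3)^2] = 2·y'(y - 3)
  d/dx[-4] = 0

The pieces without y' make up ∂F/∂x and the coefficient of y' is ∂F/∂y:
  ∂F/∂x = 2x - 10,
  ∂F/∂y = 2y - 6.

Since d/dx[F] = ∂F/∂x + (∂F/∂y)·y' = 0, solve for y':
  (∂F/∂y)·y' = -∂F/∂x
  dy/dx = -(∂F/∂x)/(∂F/∂y) = -(2x - 10)/(2y - 6) = (5 - x)/(y - 3)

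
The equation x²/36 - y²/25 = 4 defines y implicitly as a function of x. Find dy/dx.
Differentiate both sides with respect to x, treating y as y(x). By the chain rule, any term containing y contributes a factor of y' = dy/dx when we differentiate it.

Move every term to one side and write the relation as F(x, y) = 0. Term by term,
  d/dx[x^2/36] = x/18
  d/dx[-y^2/25] = -2y·y'/25
  d/dx[-4] = 0

The pieces without y' make up ∂F/∂x and the coefficient of y' is ∂F/∂y:
  ∂F/∂x = x/18,
  ∂F/∂y = -2y/25.

Since d/dx[F] = ∂F/∂x + (∂F/∂y)·y' = 0, solve for y':
  (∂F/∂y)·y' = -∂F/∂x
  dy/dx = -(∂F/∂x)/(∂F/∂y) = -(x/18)/(-2y/25) = 25x/(36y)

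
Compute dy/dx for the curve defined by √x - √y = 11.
Take d/dx of both sides. Since y is implicitly a function of x, the chain rule attaches a y' = dy/dx factor whenever we differentiate through y.

Set F(x, y) = (left side) − (right side), so the curve is F = 0. Differentiating each term of F:
  d/dx[√(x)] = 1/(2√(x))
  d/dx[-√(y)] = -y'/(2√(y))
  d/dx[-11] = 0

Collecting, the y'-free part is the partial derivative in x and the y' coefficient is the partial derivative in y:
  ∂F/∂x = 1/(2√(x))
  ∂F/∂y = -1/(2√(y))

so d/dx[F(x, y(x))] = ∂F/∂x + (∂F/∂y)·y' = 0. Rearranging,
  dy/dx = -(∂F/∂x)/(∂F/∂y) = -(1/(2√(x)))/(-1/(2√(y))) = √(y)/√(x)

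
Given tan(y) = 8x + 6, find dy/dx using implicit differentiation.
Differentiate both sides with respect to x, treating y as y(x). By the chain rule, any term containing y contributes a factor of y' = dy/dx when we differentiate it.

Move every term to one side and write the relation as F(x, y) = 0. Term by term,
  d/dx[-8x] = -8
  d/dx[tan(y)] = y'(tan(y)^2 + 1)
  d/dx[-6] = 0

The pieces without y' make up ∂F/∂x and the coefficient of y' is ∂F/∂y:
  ∂F/∂x = -8,
  ∂F/∂y = tan(y)^2 + 1.

Since d/dx[F] = ∂F/∂x + (∂F/∂y)·y' = 0, solve for y':
  (∂F/∂y)·y' = -∂F/∂x
  dy/dx = -(∂F/∂x)/(∂F/∂y) = -(-8)/(tan(y)^2 + 1) = 8cos(y)^2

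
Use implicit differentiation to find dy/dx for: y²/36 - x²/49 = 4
Apply d/dx to both sides, remembering that y depends on x. Each occurrence of y therefore brings in a y' = dy/dx via the chain rule.

With F(x, y) equal to the left-hand side minus the right, differentiate F term by term:
  d/dx[-x^2/49] = -2x/49
  d/dx[y^2/36] = y·y'/18
  d/dx[-4] = 0
Adding these up, d/dx[F] = 0 becomes
  (-2x/49) + (y/18)·y' = 0,
so isolating y',
  dy/dx = -(-2x/49)/(y/18) = 36x/(49y)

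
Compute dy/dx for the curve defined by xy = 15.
Differentiate both sides with respect to x, treating y as y(x). By the chain rule, any term containing y contributes a factor of y' = dy/dx when we differentiate it.

Move every term to one side and write the relation as F(x, y) = 0. Term by term,
  d/dx[xy] = x·y' + y
  d/dx[-15] = 0

The pieces without y' make up ∂F/∂x and the coefficient of y' is ∂F/∂y:
  ∂F/∂x = y,
  ∂F/∂y = x.

Since d/dx[F] = ∂F/∂x + (∂F/∂y)·y' = 0, solve for y':
  (∂F/∂y)·y' = -∂F/∂x
  dy/dx = -(∂F/∂x)/(∂F/∂y) = -(y)/(x) = -y/x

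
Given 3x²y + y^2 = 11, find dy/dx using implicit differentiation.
Take d/dx of both sides. Since y is implicitly a function of x, the chain rule attaches a y' = dy/dx factor whenever we differentiate through y.

Set F(x, y) = (left side) − (right side), so the curve is F = 0. Differentiating each term of F:
  d/dx[3x^2y] = 3x^2·y' + 6xy
  d/dx[y^2] = 2y·y'
  d/dx[-11] = 0

Collecting, the y'-free part is the partial derivative in x and the y' coefficient is the partial derivative in y:
  ∂F/∂x = 6xy
  ∂F/∂y = 3x^2 + 2y

so d/dx[F(x, y(x))] = ∂F/∂x + (∂F/∂y)·y' = 0. Rearranging,
  dy/dx = -(∂F/∂x)/(∂F/∂y) = -(6xy)/(3x^2 + 2y) = -6xy/(3x^2 + 2y)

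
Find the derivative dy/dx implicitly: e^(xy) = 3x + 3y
Take d/dx of both sides. Since y is implicitly a function of x, the chain rule attaches a y' = dy/dx factor whenever we differentiate through y.

Set F(x, y) = (left side) − (right side), so the curve is F = 0. Differentiating each term of F:
  d/dx[-3x] = -3
  d/dx[-3y] = -3·y'
  d/dx[e^(xy)] = (x·y' + y)·e^(xy)

Collecting, the y'-free part is the partial derivative in x and the y' coefficient is the partial derivative in y:
  ∂F/∂x = y·e^(xy) - 3
  ∂F/∂y = x·e^(xy) - 3

so d/dx[F(x, y(x))] = ∂F/∂x + (∂F/∂y)·y' = 0. Rearranging,
  dy/dx = -(∂F/∂x)/(∂F/∂y) = -(y·e^(xy) - 3)/(x·e^(xy) - 3) = (-y·e^(xy) + 3)/(x·e^(xy) - 3)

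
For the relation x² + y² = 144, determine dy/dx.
Differentiate both sides with respect to x, treating y as y(x). By the chain rule, any term containing y contributes a factor of y' = dy/dx when we differentiate it.

Move every term to one side and write the relation as F(x, y) = 0. Term by term,
  d/dx[x^2] = 2x
  d/dx[y^2] = 2y·y'
  d/dx[-144] = 0

The pieces without y' make up ∂F/∂x and the coefficient of y' is ∂F/∂y:
  ∂F/∂x = 2x,
  ∂F/∂y = 2y.

Since d/dx[F] = ∂F/∂x + (∂F/∂y)·y' = 0, solve for y':
  (∂F/∂y)·y' = -∂F/∂x
  dy/dx = -(∂F/∂x)/(∂F/∂y) = -(2x)/(2y) = -x/y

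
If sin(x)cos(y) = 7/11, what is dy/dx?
Differentiate the relation implicitly: treat y = y(x) and apply the chain rule, so every y-derivative picks up a y' = dy/dx factor.

With everything moved to the left-hand side, differentiate term by term:
  d/dx[sin(x)·cos(y)] = -y'·sin(x)·sin(y) + cos(x)·cos(y)
  d/dx[-7/11] = 0

Separating the contributions that come from x directly and those that come through y:
  without y':      cos(x)·cos(y)
  multiplying y':  -sin(x)·sin(y)

so (cos(x)·cos(y)) + (-sin(x)·sin(y))·y' = 0, and therefore
  dy/dx = -(cos(x)·cos(y))/(-sin(x)·sin(y)) = 1/(tan(x)·tan(y))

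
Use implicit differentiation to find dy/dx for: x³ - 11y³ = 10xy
Take d/dx of both sides. Since y is implicitly a function of x, the chain rule attaches a y' = dy/dx factor whenever we differentiate through y.

Set F(x, y) = (left side) − (right side), so the curve is F = 0. Differentiating each term of F:
  d/dx[x^3] = 3x^2
  d/dx[-10xy] = -10x·y' - 10y
  d/dx[-11y^3] = -33y^2·y'

Collecting, the y'-free part is the partial derivative in x and the y' coefficient is the partial derivative in y:
  ∂F/∂x = 3x^2 - 10y
  ∂F/∂y = -10x - 33y^2

so d/dx[F(x, y(x))] = ∂F/∂x + (∂F/∂y)·y' = 0. Rearranging,
  dy/dx = -(∂F/∂x)/(∂F/∂y) = -(3x^2 - 10y)/(-10x - 33y^2) = (3x^2 - 10y)/(10x + 33y^2)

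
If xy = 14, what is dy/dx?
Take d/dx of both sides. Since y is implicitly a function of x, the chain rule attaches a y' = dy/dx factor whenever we differentiate through y.

Set F(x, y) = (left side) − (right side), so the curve is F = 0. Differentiating each term of F:
  d/dx[xy] = x·y' + y
  d/dx[-14] = 0

Collecting, the y'-free part is the partial derivative in x and the y' coefficient is the partial derivative in y:
  ∂F/∂x = y
  ∂F/∂y = x

so d/dx[F(x, y(x))] = ∂F/∂x + (∂F/∂y)·y' = 0. Rearranging,
  dy/dx = -(∂F/∂x)/(∂F/∂y) = -(y)/(x) = -y/x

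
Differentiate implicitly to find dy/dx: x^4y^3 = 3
Take d/dx of both sides. Since y is implicitly a function of x, the chain rule attaches a y' = dy/dx factor whenever we differentiate through y.

Set F(x, y) = (left side) − (right side), so the curve is F = 0. Differentiating each term of F:
  d/dx[x^4y^3] = 3x^4y^2·y' + 4x^3y^3
  d/dx[-3] = 0

Collecting, the y'-free part is the partial derivative in x and the y' coefficient is the partial derivative in y:
  ∂F/∂x = 4x^3y^3
  ∂F/∂y = 3x^4y^2

so d/dx[F(x, y(x))] = ∂F/∂x + (∂F/∂y)·y' = 0. Rearranging,
  dy/dx = -(∂F/∂x)/(∂F/∂y) = -(4x^3y^3)/(3x^4y^2) = -4y/(3x)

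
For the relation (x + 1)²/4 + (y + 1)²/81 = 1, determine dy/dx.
Apply d/dx to both sides, remembering that y depends on x. Each occurrence of y therefore brings in a y' = dy/dx via the chain rule.

With F(x, y) equal to the left-hand side minus the right, differentiate F term by term:
  d/dx[(x + 1)^2/4] = x/2 + 1/2
  d/dx[(y + 1)^2/81] = 2·y'(y + 1)/81
  d/dx[-1] = 0
Adding these up, d/dx[F] = 0 becomes
  (x/2 + 1/2) + (2y/81 + 2/81)·y' = 0,
so isolating y',
  dy/dx = -(x/2 + 1/2)/(2y/81 + 2/81)
        = -((x + 1)/2)/(2(y + 1)/81) = 81(-x - 1)/(4(y + 1))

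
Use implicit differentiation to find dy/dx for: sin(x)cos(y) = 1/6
Take d/dx of both sides. Since y is implicitly a function of x, the chain rule attaches a y' = dy/dx factor whenever we differentiate through y.

Set F(x, y) = (left side) − (right side), so the curve is F = 0. Differentiating each term of F:
  d/dx[sin(x)·cos(y)] = -y'·sin(x)·sin(y) + cos(x)·cos(y)
  d/dx[-1/6] = 0

Collecting, the y'-free part is the partial derivative in x and the y' coefficient is the partial derivative in y:
  ∂F/∂x = cos(x)·cos(y)
  ∂F/∂y = -sin(x)·sin(y)

so d/dx[F(x, y(x))] = ∂F/∂x + (∂F/∂y)·y' = 0. Rearranging,
  dy/dx = -(∂F/∂x)/(∂F/∂y) = -(cos(x)·cos(y))/(-sin(x)·sin(y)) = 1/(tan(x)·tan(y))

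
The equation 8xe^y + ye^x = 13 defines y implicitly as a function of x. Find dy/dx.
Take d/dx of both sides. Since y is implicitly a function of x, the chain rule attaches a y' = dy/dx factor whenever we differentiate through y.

Set F(x, y) = (left side) − (right side), so the curve is F = 0. Differentiating each term of F:
  d/dx[8x·e^(y)] = 8x·y'·e^(y) + 8e^(y)
  d/dx[y·e^(x)] = y·e^(x) + y'·e^(x)
  d/dx[-13] = 0

Collecting, the y'-free part is the partial derivative in x and the y' coefficient is the partial derivative in y:
  ∂F/∂x = y·e^(x) + 8e^(y)
  ∂F/∂y = 8x·e^(y) + e^(x)

so d/dx[F(x, y(x))] = ∂F/∂x + (∂F/∂y)·y' = 0. Rearranging,
  dy/dx = -(∂F/∂x)/(∂F/∂y) = -(y·e^(x) + 8e^(y))/(8x·e^(y) + e^(x)) = (-y·e^(x) - 8e^(y))/(8x·e^(y) + e^(x))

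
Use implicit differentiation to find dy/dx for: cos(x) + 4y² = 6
Differentiate both sides with respect to x, treating y as y(x). By the chain rule, any term containing y contributes a factor of y' = dy/dx when we differentiate it.

Move every term to one side and write the relation as F(x, y) = 0. Term by term,
  d/dx[4y^2] = 8y·y'
  d/dx[cos(x)] = -sin(x)
  d/dx[-6] = 0

The pieces without y' make up ∂F/∂x and the coefficient of y' is ∂F/∂y:
  ∂F/∂x = -sin(x),
  ∂F/∂y = 8y.

Since d/dx[F] = ∂F/∂x + (∂F/∂y)·y' = 0, solve for y':
  (∂F/∂y)·y' = -∂F/∂x
  dy/dx = -(∂F/∂x)/(∂F/∂y) = -(-sin(x))/(8y) = sin(x)/(8y)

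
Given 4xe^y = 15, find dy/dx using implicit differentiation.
Differentiate the relation implicitly: treat y = y(x) and apply the chain rule, so every y-derivative picks up a y' = dy/dx factor.

With everything moved to the left-hand side, differentiate term by term:
  d/dx[4x·e^(y)] = 4x·y'·e^(y) + 4e^(y)
  d/dx[-15] = 0

Separating the contributions that come from x directly and those that come through y:
  without y':      4e^(y)
  multiplying y':  4x·e^(y)

so (4e^(y)) + (4x·e^(y))·y' = 0, and therefore
  dy/dx = -(4e^(y))/(4x·e^(y)) = -1/x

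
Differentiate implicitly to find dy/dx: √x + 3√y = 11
Differentiate both sides with respect to x, treating y as y(x). By the chain rule, any term containing y contributes a factor of y' = dy/dx when we differentiate it.

Move every term to one side and write the relation as F(x, y) = 0. Term by term,
  d/dx[√(x)] = 1/(2√(x))
  d/dx[3√(y)] = 3·y'/(2√(y))
  d/dx[-11] = 0

The pieces without y' make up ∂F/∂x and the coefficient of y' is ∂F/∂y:
  ∂F/∂x = 1/(2√(x)),
  ∂F/∂y = 3/(2√(y)).

Since d/dx[F] = ∂F/∂x + (∂F/∂y)·y' = 0, solve for y':
  (∂F/∂y)·y' = -∂F/∂x
  dy/dx = -(∂F/∂x)/(∂F/∂y) = -(1/(2√(x)))/(3/(2√(y))) = -√(y)/(3√(x))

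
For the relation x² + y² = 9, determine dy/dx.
Differentiate both sides with respect to x, treating y as y(x). By the chain rule, any term containing y contributes a factor of y' = dy/dx when we differentiate it.

Move every term to one side and write the relation as F(x, y) = 0. Term by term,
  d/dx[x^2] = 2x
  d/dx[y^2] = 2y·y'
  d/dx[-9] = 0

The pieces without y' make up ∂F/∂x and the coefficient of y' is ∂F/∂y:
  ∂F/∂x = 2x,
  ∂F/∂y = 2y.

Since d/dx[F] = ∂F/∂x + (∂F/∂y)·y' = 0, solve for y':
  (∂F/∂y)·y' = -∂F/∂x
  dy/dx = -(∂F/∂x)/(∂F/∂y) = -(2x)/(2y) = -x/y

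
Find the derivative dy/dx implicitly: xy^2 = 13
Differentiate the relation implicitly: treat y = y(x) and apply the chain rule, so every y-derivative picks up a y' = dy/dx factor.

With everything moved to the left-hand side, differentiate term by term:
  d/dx[xy^2] = 2xy·y' + y^2
  d/dx[-13] = 0

Separating the contributions that come from x directly and those that come through y:
  without y':      y^2
  multiplying y':  2xy

so (y^2) + (2xy)·y' = 0, and therefore
  dy/dx = -(y^2)/(2xy) = -y/(2x)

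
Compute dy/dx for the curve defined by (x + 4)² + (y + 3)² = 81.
Apply d/dx to both sides, remembering that y depends on x. Each occurrence of y therefore brings in a y' = dy/dx via the chain rule.

With F(x, y) equal to the left-hand side minus the right, differentiate F term by term:
  d/dx[(x + 4)^2] = 2x + 8
  d/dx[(y + 3)^2] = 2·y'(y + 3)
  d/dx[-81] = 0
Adding these up, d/dx[F] = 0 becomes
  (2x + 8) + (2y + 6)·y' = 0,
so isolating y',
  dy/dx = -(2x + 8)/(2y + 6) = (-x - 4)/(y + 3)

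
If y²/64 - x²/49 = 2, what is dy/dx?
Differentiate the relation implicitly: treat y = y(x) and apply the chain rule, so every y-derivative picks up a y' = dy/dx factor.

With everything moved to the left-hand side, differentiate term by term:
  d/dx[-x^2/49] = -2x/49
  d/dx[y^2/64] = y·y'/32
  d/dx[-2] = 0

Separating the contributions that come from x directly and those that come through y:
  without y':      -2x/49
  multiplying y':  y/32

so (-2x/49) + (y/32)·y' = 0, and therefore
  dy/dx = -(-2x/49)/(y/32) = 64x/(49y)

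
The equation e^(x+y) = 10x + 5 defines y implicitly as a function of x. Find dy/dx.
Apply d/dx to both sides, remembering that y depends on x. Each occurrence of y therefore brings in a y' = dy/dx via the chain rule.

With F(x, y) equal to the left-hand side minus the right, differentiate F term by term:
  d/dx[-10x] = -10
  d/dx[e^(x + y)] = (y' + 1)·e^(x + y)
  d/dx[-5] = 0
Adding these up, d/dx[F] = 0 becomes
  (e^(x + y) - 10) + (e^(x + y))·y' = 0,
so isolating y',
  dy/dx = -(e^(x + y) - 10)/(e^(x + y)) = 10e^(-x - y) - 1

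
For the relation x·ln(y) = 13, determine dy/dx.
Apply d/dx to both sides, remembering that y depends on x. Each occurrence of y therefore brings in a y' = dy/dx via the chain rule.

With F(x, y) equal to the left-hand side minus the right, differentiate F term by term:
  d/dx[x·ln(y)] = x·y'/y + ln(y)
  d/dx[-13] = 0
Adding these up, d/dx[F] = 0 becomes
  (ln(y)) + (x/y)·y' = 0,
so isolating y',
  dy/dx = -(ln(y))/(x/y) = -y·ln(y)/x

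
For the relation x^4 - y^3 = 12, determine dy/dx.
Differentiate both sides with respect to x, treating y as y(x). By the chain rule, any term containing y contributes a factor of y' = dy/dx when we differentiate it.

Move every term to one side and write the relation as F(x, y) = 0. Term by term,
  d/dx[x^4] = 4x^3
  d/dx[-y^3] = -3y^2·y'
  d/dx[-12] = 0

The pieces without y' make up ∂F/∂x and the coefficient of y' is ∂F/∂y:
  ∂F/∂x = 4x^3,
  ∂F/∂y = -3y^2.

Since d/dx[F] = ∂F/∂x + (∂F/∂y)·y' = 0, solve for y':
  (∂F/∂y)·y' = -∂F/∂x
  dy/dx = -(∂F/∂x)/(∂F/∂y) = -(4x^3)/(-3y^2) = 4x^3/(3y^2)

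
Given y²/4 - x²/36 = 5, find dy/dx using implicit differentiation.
Take d/dx of both sides. Since y is implicitly a function of x, the chain rule attaches a y' = dy/dx factor whenever we differentiate through y.

Set F(x, y) = (left side) − (right side), so the curve is F = 0. Differentiating each term of F:
  d/dx[-x^2/36] = -x/18
  d/dx[y^2/4] = y·y'/2
  d/dx[-5] = 0

Collecting, the y'-free part is the partial derivative in x and the y' coefficient is the partial derivative in y:
  ∂F/∂x = -x/18
  ∂F/∂y = y/2

so d/dx[F(x, y(x))] = ∂F/∂x + (∂F/∂y)·y' = 0. Rearranging,
  dy/dx = -(∂F/∂x)/(∂F/∂y) = -(-x/18)/(y/2) = x/(9y)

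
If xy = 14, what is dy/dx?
Take d/dx of both sides. Since y is implicitly a function of x, the chain rule attaches a y' = dy/dx factor whenever we differentiate through y.

Set F(x, y) = (left side) − (right side), so the curve is F = 0. Differentiating each term of F:
  d/dx[xy] = x·y' + y
  d/dx[-14] = 0

Collecting, the y'-free part is the partial derivative in x and the y' coefficient is the partial derivative in y:
  ∂F/∂x = y
  ∂F/∂y = x

so d/dx[F(x, y(x))] = ∂F/∂x + (∂F/∂y)·y' = 0. Rearranging,
  dy/dx = -(∂F/∂x)/(∂F/∂y) = -(y)/(x) = -y/x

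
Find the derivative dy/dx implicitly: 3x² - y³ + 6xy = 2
Differentiate the relation implicitly: treat y = y(x) and apply the chain rule, so every y-derivative picks up a y' = dy/dx factor.

With everything moved to the left-hand side, differentiate term by term:
  d/dx[3x^2] = 6x
  d/dx[6xy] = 6x·y' + 6y
  d/dx[-y^3] = -3y^2·y'
  d/dx[-2] = 0

Separating the contributions that come from x directly and those that come through y:
  without y':      6x + 6y
  multiplying y':  6x - 3y^2

so (6x + 6y) + (6x - 3y^2)·y' = 0, and therefore
  dy/dx = -(6x + 6y)/(6x - 3y^2) = 2(-x - y)/(2x - y^2)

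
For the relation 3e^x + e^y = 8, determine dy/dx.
Differentiate the relation implicitly: treat y = y(x) and apply the chain rule, so every y-derivative picks up a y' = dy/dx factor.

With everything moved to the left-hand side, differentiate term by term:
  d/dx[3e^(x)] = 3e^(x)
  d/dx[e^(y)] = y'·e^(y)
  d/dx[-8] = 0

Separating the contributions that come from x directly and those that come through y:
  without y':      3e^(x)
  multiplying y':  e^(y)

so (3e^(x)) + (e^(y))·y' = 0, and therefore
  dy/dx = -(3e^(x))/(e^(y)) = -3e^(x - y)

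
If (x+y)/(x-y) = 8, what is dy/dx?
Differentiate the relation implicitly: treat y = y(x) and apply the chain rule, so every y-derivative picks up a y' = dy/dx factor.

With everything moved to the left-hand side, differentiate term by term:
  d/dx[(x + y)/(x - y)] = (y' + 1)/(x - y) + (x + y)(y' - 1)/(x - y)^2
  d/dx[-8] = 0

Separating the contributions that come from x directly and those that come through y:
  without y':      1/(x - y) - (x + y)/(x - y)^2
  multiplying y':  1/(x - y) + (x + y)/(x - y)^2

so (1/(x - y) - (x + y)/(x - y)^2) + (1/(x - y) + (x + y)/(x - y)^2)·y' = 0, and therefore
  dy/dx = -(1/(x - y) - (x + y)/(x - y)^2)/(1/(x - y) + (x + y)/(x - y)^2)
        = -(-2y/(x - y)^2)/(2x/(x - y)^2) = y/x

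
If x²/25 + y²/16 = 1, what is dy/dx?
Differentiate the relation implicitly: treat y = y(x) and apply the chain rule, so every y-derivative picks up a y' = dy/dx factor.

With everything moved to the left-hand side, differentiate term by term:
  d/dx[x^2/25] = 2x/25
  d/dx[y^2/16] = y·y'/8
  d/dx[-1] = 0

Separating the contributions that come from x directly and those that come through y:
  without y':      2x/25
  multiplying y':  y/8

so (2x/25) + (y/8)·y' = 0, and therefore
  dy/dx = -(2x/25)/(y/8) = -16x/(25y)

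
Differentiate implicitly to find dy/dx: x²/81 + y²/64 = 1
Differentiate the relation implicitly: treat y = y(x) and apply the chain rule, so every y-derivative picks up a y' = dy/dx factor.

With everything moved to the left-hand side, differentiate term by term:
  d/dx[x^2/81] = 2x/81
  d/dx[y^2/64] = y·y'/32
  d/dx[-1] = 0

Separating the contributions that come from x directly and those that come through y:
  without y':      2x/81
  multiplying y':  y/32

so (2x/81) + (y/32)·y' = 0, and therefore
  dy/dx = -(2x/81)/(y/32) = -64x/(81y)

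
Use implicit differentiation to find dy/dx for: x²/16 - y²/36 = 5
Take d/dx of both sides. Since y is implicitly a function of x, the chain rule attaches a y' = dy/dx factor whenever we differentiate through y.

Set F(x, y) = (left side) − (right side), so the curve is F = 0. Differentiating each term of F:
  d/dx[x^2/16] = x/8
  d/dx[-y^2/36] = -y·y'/18
  d/dx[-5] = 0

Collecting, the y'-free part is the partial derivative in x and the y' coefficient is the partial derivative in y:
  ∂F/∂x = x/8
  ∂F/∂y = -y/18

so d/dx[F(x, y(x))] = ∂F/∂x + (∂F/∂y)·y' = 0. Rearranging,
  dy/dx = -(∂F/∂x)/(∂F/∂y) = -(x/8)/(-y/18) = 9x/(4y)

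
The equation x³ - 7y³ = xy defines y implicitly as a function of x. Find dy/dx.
Apply d/dx to both sides, remembering that y depends on x. Each occurrence of y therefore brings in a y' = dy/dx via the chain rule.

With F(x, y) equal to the left-hand side minus the right, differentiate F term by term:
  d/dx[x^3] = 3x^2
  d/dx[-xy] = -x·y' - y
  d/dx[-7y^3] = -21y^2·y'
Adding these up, d/dx[F] = 0 becomes
  (3x^2 - y) + (-x - 21y^2)·y' = 0,
so isolating y',
  dy/dx = -(3x^2 - y)/(-x - 21y^2) = (3x^2 - y)/(x + 21y^2)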